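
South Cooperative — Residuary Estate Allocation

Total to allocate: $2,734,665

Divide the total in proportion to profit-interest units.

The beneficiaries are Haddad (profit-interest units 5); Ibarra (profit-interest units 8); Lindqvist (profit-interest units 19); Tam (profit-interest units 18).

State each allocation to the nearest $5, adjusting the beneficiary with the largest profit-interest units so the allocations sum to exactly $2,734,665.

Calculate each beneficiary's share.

Total profit-interest units = 5 + 8 + 19 + 18 = 50.
Unrounded shares: Haddad 273,466.50; Ibarra 437,546.40; Lindqvist 1,039,172.70; Tam 984,479.40.
At nearest $5: Haddad $273,465; Ibarra $437,545; Lindqvist $1,039,175; Tam $984,480. Sum = $2,734,665.
Sum already equals the total — no adjustment.

Haddad: $273,465; Ibarra: $437,545; Lindqvist: $1,039,175; Tam: $984,480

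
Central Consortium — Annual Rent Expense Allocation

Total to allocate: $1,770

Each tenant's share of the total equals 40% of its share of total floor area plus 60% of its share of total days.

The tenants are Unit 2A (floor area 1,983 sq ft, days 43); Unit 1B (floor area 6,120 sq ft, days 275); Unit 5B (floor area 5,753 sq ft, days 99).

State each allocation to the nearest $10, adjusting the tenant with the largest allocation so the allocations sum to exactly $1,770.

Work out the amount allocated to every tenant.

Unit 2A: $210 · Unit 1B: $1,010 · Unit 5B: $550

Totals — floor area 13,856, days 417.
Combined weights (40% floor area + 60% days): Unit 2A 0.1191; Unit 1B 0.5724; Unit 5B 0.3085.
Proportional shares: Unit 2A 210.84; Unit 1B 1,013.07; Unit 5B 546.09.
At nearest $10: Unit 2A $210; Unit 1B $1,010; Unit 5B $550. Sum = $1,770.
Sum already equals the total — no adjustment.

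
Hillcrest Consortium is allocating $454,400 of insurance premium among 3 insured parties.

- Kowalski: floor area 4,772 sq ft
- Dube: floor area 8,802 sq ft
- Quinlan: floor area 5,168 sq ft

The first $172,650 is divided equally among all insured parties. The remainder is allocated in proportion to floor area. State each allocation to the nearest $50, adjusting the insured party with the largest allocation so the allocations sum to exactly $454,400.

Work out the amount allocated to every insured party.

First tranche $172,650 split equally: $57,550 each.
Remainder $281,750 by floor area (total 18,742): Kowalski 71,737.86 → $71,750; Dube 132,321.18 → $132,300; Quinlan 77,690.96 → $77,700.
Totals: Kowalski $57,550 + $71,750 = $129,300; Dube $57,550 + $132,300 = $189,850; Quinlan $57,550 + $77,700 = $135,250.

Kowalski: $129,300 | Dube: $189,850 | Quinlan: $135,250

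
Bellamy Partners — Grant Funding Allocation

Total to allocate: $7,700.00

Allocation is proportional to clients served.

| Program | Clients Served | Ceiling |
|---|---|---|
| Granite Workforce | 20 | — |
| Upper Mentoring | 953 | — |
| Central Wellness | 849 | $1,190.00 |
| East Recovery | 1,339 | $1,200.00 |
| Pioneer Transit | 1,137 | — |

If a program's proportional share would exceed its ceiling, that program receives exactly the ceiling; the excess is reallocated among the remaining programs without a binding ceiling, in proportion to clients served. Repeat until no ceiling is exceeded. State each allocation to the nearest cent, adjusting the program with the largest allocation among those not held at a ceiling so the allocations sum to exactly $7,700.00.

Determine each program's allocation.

Combined clients served = 4,298.
Pro-rata shares before constraints: Granite Workforce 35.8306; Upper Mentoring 1,707.3290; Central Wellness 1,521.0098; East Recovery 2,398.8599; Pioneer Transit 2,036.9707.
Capped: Central Wellness ($1,190.00), East Recovery ($1,200.00); balance $5,310.00 reallocated over remaining clients served 2,110.
Shares after redistribution: Granite Workforce 50.3318 → $50.33; Upper Mentoring 2,398.3081 → $2,398.31; Pioneer Transit 2,861.3602 → $2,861.36.

Granite Workforce: $50.33 | Upper Mentoring: $2,398.31 | Central Wellness: $1,190.00 | East Recovery: $1,200.00 | Pioneer Transit: $2,861.36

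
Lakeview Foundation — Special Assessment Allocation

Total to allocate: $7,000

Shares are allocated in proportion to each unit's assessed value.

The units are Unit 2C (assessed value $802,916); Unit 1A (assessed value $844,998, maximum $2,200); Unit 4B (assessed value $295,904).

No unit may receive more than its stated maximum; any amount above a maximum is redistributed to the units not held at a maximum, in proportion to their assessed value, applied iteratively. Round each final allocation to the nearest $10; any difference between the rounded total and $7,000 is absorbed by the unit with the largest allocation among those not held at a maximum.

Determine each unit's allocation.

Sum of assessed value: 1,943,818.
Proportional shares (ignoring caps): Unit 2C 2,891.43; Unit 1A 3,042.97; Unit 4B 1,065.60.
Held at cap: Unit 1A ($2,200); residual $4,800 reallocated over remaining assessed value 1,098,820.
Shares after redistribution: Unit 2C 3,507.40 → $3,510; Unit 4B 1,292.60 → $1,290.

Unit 2C: $3,510 · Unit 1A: $2,200 · Unit 4B: $1,290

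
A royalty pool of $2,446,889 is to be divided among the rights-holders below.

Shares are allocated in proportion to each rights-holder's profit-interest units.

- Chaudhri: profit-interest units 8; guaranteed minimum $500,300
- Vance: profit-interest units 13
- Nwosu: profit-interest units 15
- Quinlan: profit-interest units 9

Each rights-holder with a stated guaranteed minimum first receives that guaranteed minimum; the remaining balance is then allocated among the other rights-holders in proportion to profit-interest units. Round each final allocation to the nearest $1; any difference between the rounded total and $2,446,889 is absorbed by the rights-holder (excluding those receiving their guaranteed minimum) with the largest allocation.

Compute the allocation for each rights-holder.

Minimums first: Chaudhri $500,300. Residual $1,946,589.
Residual split over remaining profit-interest units 37: Vance 683,936.68 → $683,937; Nwosu 789,157.70 → $789,158; Quinlan 473,494.62 → $473,495.
Rounding difference −$1 applied to Nwosu → $789,157.

Chaudhri: $500,300 · Vance: $683,937 · Nwosu: $789,157 · Quinlan: $473,495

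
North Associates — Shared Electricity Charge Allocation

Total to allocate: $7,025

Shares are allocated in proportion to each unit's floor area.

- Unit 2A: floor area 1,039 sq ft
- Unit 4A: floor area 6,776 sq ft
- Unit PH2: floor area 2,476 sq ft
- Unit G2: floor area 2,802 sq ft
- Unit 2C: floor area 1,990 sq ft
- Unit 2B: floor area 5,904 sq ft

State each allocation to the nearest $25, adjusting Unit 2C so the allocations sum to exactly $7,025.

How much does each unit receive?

Combined floor area = 20,987.
Pro-rata amounts: Unit 2A 1,039/20,987 × $7,025 = 347.79; Unit 4A 6,776/20,987 × $7,025 = 2,268.14; Unit PH2 2,476/20,987 × $7,025 = 828.79; Unit G2 2,802/20,987 × $7,025 = 937.92; Unit 2C 1,990/20,987 × $7,025 = 666.11; Unit 2B 5,904/20,987 × $7,025 = 1,976.25.
Rounded to nearest $25: Unit 2A $350; Unit 4A $2,275; Unit PH2 $825; Unit G2 $950; Unit 2C $675; Unit 2B $1,975. Sum = $7,050.
Difference $7,025 − $7,050 = −$25 applied to Unit 2C: Unit 2C becomes $650.

Unit 2A: $350 | Unit 4A: $2,275 | Unit PH2: $825 | Unit G2: $950 | Unit 2C: $650 | Unit 2B: $1,975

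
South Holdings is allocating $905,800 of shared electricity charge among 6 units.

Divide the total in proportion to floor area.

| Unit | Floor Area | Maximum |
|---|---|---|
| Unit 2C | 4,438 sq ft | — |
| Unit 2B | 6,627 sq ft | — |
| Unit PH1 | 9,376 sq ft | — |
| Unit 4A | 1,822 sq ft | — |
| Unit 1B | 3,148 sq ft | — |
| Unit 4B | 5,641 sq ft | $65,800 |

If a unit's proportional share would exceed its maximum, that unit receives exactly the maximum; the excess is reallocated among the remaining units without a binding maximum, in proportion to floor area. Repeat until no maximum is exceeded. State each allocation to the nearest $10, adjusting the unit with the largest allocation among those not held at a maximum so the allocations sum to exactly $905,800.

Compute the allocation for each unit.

Sum of floor area: 31,052.
Unconstrained shares: Unit 2C 129,458.34; Unit 2B 193,312.40; Unit PH1 273,501.89; Unit 4A 53,148.51; Unit 1B 91,828.49; Unit 4B 164,550.36.
Capped: Unit 4B ($65,800); remaining pool $840,000 reallocated over remaining floor area 25,411.
Shares after redistribution: Unit 2C 146,704.97 → $146,700; Unit 2B 219,065.76 → $219,070; Unit PH1 309,938.22 → $309,940; Unit 4A 60,229.03 → $60,230; Unit 1B 104,062.02 → $104,060.

Unit 2C: $146,700; Unit 2B: $219,070; Unit PH1: $309,940; Unit 4A: $60,230; Unit 1B: $104,060; Unit 4B: $65,800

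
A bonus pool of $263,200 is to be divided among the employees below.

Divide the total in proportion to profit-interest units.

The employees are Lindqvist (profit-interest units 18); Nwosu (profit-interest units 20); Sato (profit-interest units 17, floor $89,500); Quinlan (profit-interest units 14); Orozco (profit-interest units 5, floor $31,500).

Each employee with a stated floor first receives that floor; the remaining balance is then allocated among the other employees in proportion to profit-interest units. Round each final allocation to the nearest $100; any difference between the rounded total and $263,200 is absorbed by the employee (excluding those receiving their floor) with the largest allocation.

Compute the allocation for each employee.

Lindqvist: $49,200; Nwosu: $54,700; Sato: $89,500; Quinlan: $38,300; Orozco: $31,500

Fund the minimums — Sato $89,500; Orozco $31,500. Residual $142,200.
Residual split over remaining profit-interest units 52: Lindqvist 49,223.08 → $49,200; Nwosu 54,692.31 → $54,700; Quinlan 38,284.62 → $38,300.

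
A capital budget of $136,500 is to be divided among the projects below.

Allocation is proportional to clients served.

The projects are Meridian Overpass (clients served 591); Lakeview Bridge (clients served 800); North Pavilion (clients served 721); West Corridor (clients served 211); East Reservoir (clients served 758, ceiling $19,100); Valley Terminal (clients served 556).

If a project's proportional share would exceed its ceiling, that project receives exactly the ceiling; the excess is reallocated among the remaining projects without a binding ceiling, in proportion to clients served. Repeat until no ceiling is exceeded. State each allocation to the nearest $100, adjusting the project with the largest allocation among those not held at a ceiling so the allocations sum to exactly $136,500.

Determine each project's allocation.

Clients served total: 3,637.
Pro-rata shares before constraints: Meridian Overpass 22,180.78; Lakeview Bridge 30,024.75; North Pavilion 27,059.80; West Corridor 7,919.03; East Reservoir 28,448.45; Valley Terminal 20,867.20.
Cap binds for East Reservoir ($19,100); balance $117,400 reallocated over remaining clients served 2,879.
Shares after redistribution: Meridian Overpass 24,099.83 → $24,100; Lakeview Bridge 32,622.44 → $32,600; North Pavilion 29,400.97 → $29,400; West Corridor 8,604.17 → $8,600; Valley Terminal 22,672.59 → $22,700.

Meridian Overpass: $24,100; Lakeview Bridge: $32,600; North Pavilion: $29,400; West Corridor: $8,600; East Reservoir: $19,100; Valley Terminal: $22,700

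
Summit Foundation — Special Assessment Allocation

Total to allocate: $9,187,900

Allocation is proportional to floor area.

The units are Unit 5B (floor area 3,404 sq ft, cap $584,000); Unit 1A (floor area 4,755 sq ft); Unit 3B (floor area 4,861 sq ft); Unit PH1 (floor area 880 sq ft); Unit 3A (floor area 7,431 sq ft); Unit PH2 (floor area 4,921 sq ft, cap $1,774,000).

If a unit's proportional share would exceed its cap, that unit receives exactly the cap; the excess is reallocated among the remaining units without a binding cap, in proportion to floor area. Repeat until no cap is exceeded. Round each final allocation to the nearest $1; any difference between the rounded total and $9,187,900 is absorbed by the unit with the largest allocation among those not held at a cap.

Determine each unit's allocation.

Unit 5B: $584,000 | Unit 1A: $1,811,579 | Unit 3B: $1,851,963 | Unit PH1: $335,266 | Unit 3A: $2,831,092 | Unit PH2: $1,774,000

Combined floor area = 26,252.
Pro-rata shares before constraints: Unit 5B 1,191,361.10; Unit 1A 1,664,195.66; Unit 3B 1,701,294.45; Unit PH1 307,989.94; Unit 3A 2,600,765.08; Unit PH2 1,722,293.76.
Held at cap: Unit 5B ($584,000); remaining pool $8,603,900 reallocated over remaining floor area 22,848.
Held at cap: Unit PH2 ($1,774,000); remaining pool $6,829,900 reallocated over remaining floor area 17,927.
Remaining shares: Unit 1A 1,811,578.88 → $1,811,579; Unit 3B 1,851,963.18 → $1,851,963; Unit PH1 335,265.91 → $335,266; Unit 3A 2,831,092.03 → $2,831,092.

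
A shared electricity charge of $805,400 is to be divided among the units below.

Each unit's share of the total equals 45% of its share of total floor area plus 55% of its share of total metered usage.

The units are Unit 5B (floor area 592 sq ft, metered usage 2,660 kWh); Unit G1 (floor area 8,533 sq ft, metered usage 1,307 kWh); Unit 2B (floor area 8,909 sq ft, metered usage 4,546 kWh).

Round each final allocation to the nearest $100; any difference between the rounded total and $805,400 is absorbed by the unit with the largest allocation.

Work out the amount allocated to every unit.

Floor area total 18,034; metered usage total 8,513.
Combined weights (45% floor area + 55% metered usage): Unit 5B 0.1866; Unit G1 0.2974; Unit 2B 0.5160.
Pro-rata amounts: Unit 5B 150,309.31; Unit G1 239,497.17; Unit 2B 415,593.52.
After rounding ($100): Unit 5B $150,300; Unit G1 $239,500; Unit 2B $415,600. Sum = $805,400.
No rounding difference to absorb.

Unit 5B: $150,300; Unit G1: $239,500; Unit 2B: $415,600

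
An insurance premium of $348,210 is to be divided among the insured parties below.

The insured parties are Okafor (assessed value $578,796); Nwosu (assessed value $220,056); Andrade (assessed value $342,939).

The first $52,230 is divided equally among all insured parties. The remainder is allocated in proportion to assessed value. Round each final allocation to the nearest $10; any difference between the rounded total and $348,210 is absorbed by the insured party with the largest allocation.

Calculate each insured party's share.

First tranche $52,230 split equally: $17,410 each.
Remainder $295,980 by assessed value (total 1,141,791): Okafor 150,038.00 → $150,040; Nwosu 57,043.87 → $57,040; Andrade 88,898.13 → $88,900.
Totals: Okafor $17,410 + $150,040 = $167,450; Nwosu $17,410 + $57,040 = $74,450; Andrade $17,410 + $88,900 = $106,310.

Okafor: $167,450; Nwosu: $74,450; Andrade: $106,310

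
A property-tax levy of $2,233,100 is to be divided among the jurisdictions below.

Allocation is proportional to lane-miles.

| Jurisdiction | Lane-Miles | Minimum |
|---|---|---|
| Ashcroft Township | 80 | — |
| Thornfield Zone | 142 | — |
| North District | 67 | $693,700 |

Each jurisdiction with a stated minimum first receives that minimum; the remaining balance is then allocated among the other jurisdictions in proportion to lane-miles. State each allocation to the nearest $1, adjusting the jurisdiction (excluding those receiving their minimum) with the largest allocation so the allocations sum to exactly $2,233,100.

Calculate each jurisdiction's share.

Minimums first: North District $693,700. Balance $1,539,400.
Balance split over remaining lane-miles 222: Ashcroft Township 554,738.74 → $554,739; Thornfield Zone 984,661.26 → $984,661.

Ashcroft Township: $554,739; Thornfield Zone: $984,661; North District: $693,700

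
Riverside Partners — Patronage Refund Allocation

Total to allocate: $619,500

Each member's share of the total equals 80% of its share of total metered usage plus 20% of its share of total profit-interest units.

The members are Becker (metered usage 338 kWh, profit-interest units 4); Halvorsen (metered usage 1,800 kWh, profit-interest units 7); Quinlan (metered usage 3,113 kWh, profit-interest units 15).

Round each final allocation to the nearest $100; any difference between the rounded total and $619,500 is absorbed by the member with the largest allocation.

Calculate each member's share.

Totals — metered usage 5,251, profit-interest units 26.
Composite weights (80% metered usage + 20% profit-interest units): Becker 0.0823; Halvorsen 0.3281; Quinlan 0.5897.
Raw shares: Becker 50,962.66; Halvorsen 203,245.33; Quinlan 365,292.01.
Rounded to nearest $100: Becker $51,000; Halvorsen $203,200; Quinlan $365,300. Sum = $619,500.
Sum already equals the total — no adjustment.

Becker: $51,000 | Halvorsen: $203,200 | Quinlan: $365,300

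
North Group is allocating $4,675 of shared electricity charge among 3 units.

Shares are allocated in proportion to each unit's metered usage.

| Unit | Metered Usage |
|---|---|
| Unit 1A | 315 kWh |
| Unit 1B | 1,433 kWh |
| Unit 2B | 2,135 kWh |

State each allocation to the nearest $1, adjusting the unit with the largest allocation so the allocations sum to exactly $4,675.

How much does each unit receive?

Unit 1A: $379; Unit 1B: $1,725; Unit 2B: $2,571

Metered usage total: 3,883.
Pro-rata amounts: Unit 1A 315/3,883 × $4,675 = 379.25; Unit 1B 1,433/3,883 × $4,675 = 1,725.28; Unit 2B 2,135/3,883 × $4,675 = 2,570.47.
Rounded to nearest $1: Unit 1A $379; Unit 1B $1,725; Unit 2B $2,570. Sum = $4,674.
Difference $4,675 − $4,674 = +$1 applied to largest allocation (Unit 2B): Unit 2B becomes $2,571.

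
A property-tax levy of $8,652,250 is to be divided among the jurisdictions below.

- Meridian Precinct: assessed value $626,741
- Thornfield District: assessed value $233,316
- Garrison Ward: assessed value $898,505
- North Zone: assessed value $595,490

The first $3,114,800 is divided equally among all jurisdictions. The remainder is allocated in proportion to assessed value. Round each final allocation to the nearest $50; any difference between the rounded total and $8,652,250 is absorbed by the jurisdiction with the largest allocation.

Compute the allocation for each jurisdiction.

Meridian Precinct: $2,253,000 | Thornfield District: $1,327,550 | Garrison Ward: $2,892,250 | North Zone: $2,179,450

$3,114,800 shared equally gives $778,700 per jurisdiction.
Remainder $5,537,450 by assessed value (total 2,354,052): Meridian Precinct 1,474,286.44 → $1,474,300; Thornfield District 548,830.56 → $548,850; Garrison Ward 2,113,558.46 → $2,113,550; North Zone 1,400,774.54 → $1,400,750.
Totals: Meridian Precinct $778,700 + $1,474,300 = $2,253,000; Thornfield District $778,700 + $548,850 = $1,327,550; Garrison Ward $778,700 + $2,113,550 = $2,892,250; North Zone $778,700 + $1,400,750 = $2,179,450.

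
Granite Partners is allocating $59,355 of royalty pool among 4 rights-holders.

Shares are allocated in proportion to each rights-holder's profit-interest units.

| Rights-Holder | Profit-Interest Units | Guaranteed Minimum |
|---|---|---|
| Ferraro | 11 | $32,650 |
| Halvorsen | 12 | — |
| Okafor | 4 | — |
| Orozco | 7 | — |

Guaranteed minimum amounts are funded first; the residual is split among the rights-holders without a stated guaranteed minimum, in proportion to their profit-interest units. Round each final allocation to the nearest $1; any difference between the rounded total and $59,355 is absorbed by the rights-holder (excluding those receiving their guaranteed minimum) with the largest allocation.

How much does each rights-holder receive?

Fund the minimums — Ferraro $32,650. Remaining pool $26,705.
Remaining pool split over remaining profit-interest units 23: Halvorsen 13,933.04 → $13,933; Okafor 4,644.35 → $4,644; Orozco 8,127.61 → $8,128.

Ferraro: $32,650 | Halvorsen: $13,933 | Okafor: $4,644 | Orozco: $8,128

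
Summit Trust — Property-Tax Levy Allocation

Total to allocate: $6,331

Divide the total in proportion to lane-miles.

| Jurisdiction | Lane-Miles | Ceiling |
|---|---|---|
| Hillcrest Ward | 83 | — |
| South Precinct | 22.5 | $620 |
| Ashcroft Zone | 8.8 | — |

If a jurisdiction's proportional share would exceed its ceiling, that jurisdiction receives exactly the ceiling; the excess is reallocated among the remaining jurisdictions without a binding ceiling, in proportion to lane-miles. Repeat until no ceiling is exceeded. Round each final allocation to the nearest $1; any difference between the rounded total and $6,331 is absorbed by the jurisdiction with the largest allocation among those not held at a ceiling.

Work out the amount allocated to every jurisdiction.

Sum of lane-miles: 114.3.
Unconstrained shares: Hillcrest Ward 4,597.31; South Precinct 1,246.26; Ashcroft Zone 487.43.
Cap binds for South Precinct ($620); residual $5,711 reallocated over remaining lane-miles 91.8.
Redistributed shares: Hillcrest Ward 5,163.54 → $5,164; Ashcroft Zone 547.46 → $547.

Hillcrest Ward: $5,164 · South Precinct: $620 · Ashcroft Zone: $547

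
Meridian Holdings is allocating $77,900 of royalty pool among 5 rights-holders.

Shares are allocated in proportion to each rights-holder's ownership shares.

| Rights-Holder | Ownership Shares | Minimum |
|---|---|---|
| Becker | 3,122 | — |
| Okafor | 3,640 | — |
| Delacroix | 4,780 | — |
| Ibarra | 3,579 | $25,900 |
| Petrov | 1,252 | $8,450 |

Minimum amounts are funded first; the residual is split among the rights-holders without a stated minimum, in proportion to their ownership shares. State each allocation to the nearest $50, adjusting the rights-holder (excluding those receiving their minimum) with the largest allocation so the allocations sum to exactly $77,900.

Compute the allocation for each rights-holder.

Guaranteed amounts: Ibarra $25,900; Petrov $8,450. Residual $43,550.
Residual split over remaining ownership shares 11,542: Becker 11,779.86 → $11,800; Okafor 13,734.36 → $13,750; Delacroix 18,035.78 → $18,050.
Rounding difference −$50 applied to Delacroix → $18,000.

Becker: $11,800 | Okafor: $13,750 | Delacroix: $18,000 | Ibarra: $25,900 | Petrov: $8,450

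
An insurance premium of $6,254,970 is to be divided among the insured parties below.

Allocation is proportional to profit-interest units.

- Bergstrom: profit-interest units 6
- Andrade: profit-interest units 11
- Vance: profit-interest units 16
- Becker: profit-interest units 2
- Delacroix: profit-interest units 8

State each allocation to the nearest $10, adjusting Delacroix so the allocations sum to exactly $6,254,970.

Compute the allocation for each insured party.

Combined profit-interest units = 43.
Raw shares: Bergstrom 6/43 × $6,254,970 = 872,786.51; Andrade 11/43 × $6,254,970 = 1,600,108.60; Vance 16/43 × $6,254,970 = 2,327,430.70; Becker 2/43 × $6,254,970 = 290,928.84; Delacroix 8/43 × $6,254,970 = 1,163,715.35.
At nearest $10: Bergstrom $872,790; Andrade $1,600,110; Vance $2,327,430; Becker $290,930; Delacroix $1,163,720. Sum = $6,254,980.
Difference $6,254,970 − $6,254,980 = −$10 applied to Delacroix: Delacroix becomes $1,163,710.

Bergstrom: $872,790 | Andrade: $1,600,110 | Vance: $2,327,430 | Becker: $290,930 | Delacroix: $1,163,710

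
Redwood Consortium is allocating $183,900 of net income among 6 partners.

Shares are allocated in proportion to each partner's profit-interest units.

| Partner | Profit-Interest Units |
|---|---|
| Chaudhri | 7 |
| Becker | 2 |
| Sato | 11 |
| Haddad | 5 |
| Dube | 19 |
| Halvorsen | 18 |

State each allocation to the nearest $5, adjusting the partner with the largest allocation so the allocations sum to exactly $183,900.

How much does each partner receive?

Sum of profit-interest units: 62.
Proportional shares: Chaudhri 7/62 × $183,900 = 20,762.90; Becker 2/62 × $183,900 = 5,932.26; Sato 11/62 × $183,900 = 32,627.42; Haddad 5/62 × $183,900 = 14,830.65; Dube 19/62 × $183,900 = 56,356.45; Halvorsen 18/62 × $183,900 = 53,390.32.
After rounding ($5): Chaudhri $20,765; Becker $5,930; Sato $32,625; Haddad $14,830; Dube $56,355; Halvorsen $53,390. Sum = $183,895.
Difference $183,900 − $183,895 = +$5 applied to largest allocation (Dube): Dube becomes $56,360.

Chaudhri: $20,765 | Becker: $5,930 | Sato: $32,625 | Haddad: $14,830 | Dube: $56,360 | Halvorsen: $53,390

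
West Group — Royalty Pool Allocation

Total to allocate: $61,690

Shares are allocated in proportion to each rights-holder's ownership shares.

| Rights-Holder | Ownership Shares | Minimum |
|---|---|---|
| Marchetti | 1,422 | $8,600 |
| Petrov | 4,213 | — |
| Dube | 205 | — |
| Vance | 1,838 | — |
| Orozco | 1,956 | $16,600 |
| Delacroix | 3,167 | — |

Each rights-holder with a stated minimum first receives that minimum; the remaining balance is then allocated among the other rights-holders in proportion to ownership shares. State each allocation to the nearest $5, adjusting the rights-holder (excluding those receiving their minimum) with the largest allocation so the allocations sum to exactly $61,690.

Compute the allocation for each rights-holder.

Minimums first: Marchetti $8,600; Orozco $16,600. Residual $36,490.
Residual split over remaining ownership shares 9,423: Petrov 16,314.59 → $16,315; Dube 793.85 → $795; Vance 7,117.54 → $7,120; Delacroix 12,264.02 → $12,265.
Rounding difference −$5 applied to Petrov → $16,310.

Marchetti: $8,600 | Petrov: $16,310 | Dube: $795 | Vance: $7,120 | Orozco: $16,600 | Delacroix: $12,265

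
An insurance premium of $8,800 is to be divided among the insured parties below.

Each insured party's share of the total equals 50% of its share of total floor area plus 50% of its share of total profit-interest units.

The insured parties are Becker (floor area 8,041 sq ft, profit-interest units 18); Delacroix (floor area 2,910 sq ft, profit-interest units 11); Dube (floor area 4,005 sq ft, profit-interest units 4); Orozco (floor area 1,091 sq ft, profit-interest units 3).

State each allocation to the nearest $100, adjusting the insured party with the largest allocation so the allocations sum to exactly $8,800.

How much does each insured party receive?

Becker: $4,400 | Delacroix: $2,100 | Dube: $1,600 | Orozco: $700

Floor area total 16,047; profit-interest units total 36.
Composite weights (50% floor area + 50% profit-interest units): Becker 0.5005; Delacroix 0.2434; Dube 0.1803; Orozco 0.0757.
Pro-rata amounts: Becker 4,404.80; Delacroix 2,142.35; Dube 1,587.04; Orozco 665.81.
After rounding ($100): Becker $4,400; Delacroix $2,100; Dube $1,600; Orozco $700. Sum = $8,800.
No rounding difference to absorb.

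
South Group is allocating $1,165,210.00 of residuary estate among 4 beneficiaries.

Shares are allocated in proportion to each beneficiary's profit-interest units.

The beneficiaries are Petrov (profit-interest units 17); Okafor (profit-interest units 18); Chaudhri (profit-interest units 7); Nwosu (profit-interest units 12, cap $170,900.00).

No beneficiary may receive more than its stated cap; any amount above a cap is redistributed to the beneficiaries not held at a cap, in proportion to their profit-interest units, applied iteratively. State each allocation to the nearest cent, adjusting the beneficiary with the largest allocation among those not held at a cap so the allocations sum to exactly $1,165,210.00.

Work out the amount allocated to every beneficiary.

Petrov: $402,458.81 | Okafor: $426,132.86 | Chaudhri: $165,718.33 | Nwosu: $170,900.00

Profit-interest units total: 54.
Unconstrained shares: Petrov 366,825.3704; Okafor 388,403.3333; Chaudhri 151,045.7407; Nwosu 258,935.5556.
Capped: Nwosu ($170,900.00); remaining pool $994,310.00 reallocated over remaining profit-interest units 42.
Shares after redistribution: Petrov 402,458.8095 → $402,458.81; Okafor 426,132.8571 → $426,132.86; Chaudhri 165,718.3333 → $165,718.33.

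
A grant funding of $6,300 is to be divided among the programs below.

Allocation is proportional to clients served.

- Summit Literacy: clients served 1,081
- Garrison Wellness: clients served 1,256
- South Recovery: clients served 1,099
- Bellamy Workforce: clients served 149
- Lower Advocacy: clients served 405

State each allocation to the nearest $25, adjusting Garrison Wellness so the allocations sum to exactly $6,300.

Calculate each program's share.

Combined clients served = 3,990.
Raw shares: Summit Literacy 1,081/3,990 × $6,300 = 1,706.84; Garrison Wellness 1,256/3,990 × $6,300 = 1,983.16; South Recovery 1,099/3,990 × $6,300 = 1,735.26; Bellamy Workforce 149/3,990 × $6,300 = 235.26; Lower Advocacy 405/3,990 × $6,300 = 639.47.
After rounding ($25): Summit Literacy $1,700; Garrison Wellness $1,975; South Recovery $1,725; Bellamy Workforce $225; Lower Advocacy $650. Sum = $6,275.
Difference $6,300 − $6,275 = +$25 applied to Garrison Wellness: Garrison Wellness becomes $2,000.

Summit Literacy: $1,700 · Garrison Wellness: $2,000 · South Recovery: $1,725 · Bellamy Workforce: $225 · Lower Advocacy: $650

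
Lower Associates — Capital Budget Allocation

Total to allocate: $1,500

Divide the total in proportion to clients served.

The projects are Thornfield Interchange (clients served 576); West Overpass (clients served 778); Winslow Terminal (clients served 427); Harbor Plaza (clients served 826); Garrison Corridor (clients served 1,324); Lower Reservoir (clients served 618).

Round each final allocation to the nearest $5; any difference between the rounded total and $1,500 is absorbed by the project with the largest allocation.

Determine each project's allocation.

Thornfield Interchange: $190 · West Overpass: $255 · Winslow Terminal: $140 · Harbor Plaza: $270 · Garrison Corridor: $440 · Lower Reservoir: $205

Clients served total: 4,549.
Raw shares: Thornfield Interchange 576/4,549 × $1,500 = 189.93; West Overpass 778/4,549 × $1,500 = 256.54; Winslow Terminal 427/4,549 × $1,500 = 140.80; Harbor Plaza 826/4,549 × $1,500 = 272.37; Garrison Corridor 1,324/4,549 × $1,500 = 436.58; Lower Reservoir 618/4,549 × $1,500 = 203.78.
After rounding ($5): Thornfield Interchange $190; West Overpass $255; Winslow Terminal $140; Harbor Plaza $270; Garrison Corridor $435; Lower Reservoir $205. Sum = $1,495.
Difference $1,500 − $1,495 = +$5 applied to largest allocation (Garrison Corridor): Garrison Corridor becomes $440.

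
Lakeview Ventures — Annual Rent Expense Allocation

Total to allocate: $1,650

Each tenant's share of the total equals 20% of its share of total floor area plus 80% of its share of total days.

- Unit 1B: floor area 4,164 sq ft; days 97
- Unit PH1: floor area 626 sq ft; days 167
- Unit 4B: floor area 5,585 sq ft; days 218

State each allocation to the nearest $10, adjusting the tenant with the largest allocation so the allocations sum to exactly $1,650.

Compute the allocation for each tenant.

Unit 1B: $400; Unit PH1: $480; Unit 4B: $770

Totals — floor area 10,375, days 482.
Combined weights (20% floor area + 80% days): Unit 1B 0.2413; Unit PH1 0.2892; Unit 4B 0.4695.
Unrounded shares: Unit 1B 398.09; Unit PH1 477.26; Unit 4B 774.66.
After rounding ($10): Unit 1B $400; Unit PH1 $480; Unit 4B $770. Sum = $1,650.
Sum already equals the total — no adjustment.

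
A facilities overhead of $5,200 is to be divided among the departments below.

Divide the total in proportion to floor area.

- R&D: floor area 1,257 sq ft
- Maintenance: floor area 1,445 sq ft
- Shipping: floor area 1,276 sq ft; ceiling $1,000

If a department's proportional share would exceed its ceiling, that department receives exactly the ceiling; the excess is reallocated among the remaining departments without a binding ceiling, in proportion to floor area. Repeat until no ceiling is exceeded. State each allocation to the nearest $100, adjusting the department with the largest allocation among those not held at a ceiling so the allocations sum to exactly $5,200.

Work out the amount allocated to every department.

R&D: $2,000; Maintenance: $2,200; Shipping: $1,000

Floor area total: 3,978.
Proportional shares (ignoring caps): R&D 1,643.14; Maintenance 1,888.89; Shipping 1,667.97.
Held at cap: Shipping ($1,000); residual $4,200 reallocated over remaining floor area 2,702.
Remaining shares: R&D 1,953.89 → $2,000; Maintenance 2,246.11 → $2,200.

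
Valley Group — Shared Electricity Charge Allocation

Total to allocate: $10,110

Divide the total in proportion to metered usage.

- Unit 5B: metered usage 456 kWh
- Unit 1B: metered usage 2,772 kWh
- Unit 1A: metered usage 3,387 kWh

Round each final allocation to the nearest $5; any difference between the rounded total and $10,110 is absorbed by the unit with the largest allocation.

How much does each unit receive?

Unit 5B: $695; Unit 1B: $4,235; Unit 1A: $5,180

Total metered usage = 6,615.
Unrounded shares: Unit 5B 456/6,615 × $10,110 = 696.93; Unit 1B 2,772/6,615 × $10,110 = 4,236.57; Unit 1A 3,387/6,615 × $10,110 = 5,176.50.
At nearest $5: Unit 5B $695; Unit 1B $4,235; Unit 1A $5,175. Sum = $10,105.
Difference $10,110 − $10,105 = +$5 applied to largest allocation (Unit 1A): Unit 1A becomes $5,180.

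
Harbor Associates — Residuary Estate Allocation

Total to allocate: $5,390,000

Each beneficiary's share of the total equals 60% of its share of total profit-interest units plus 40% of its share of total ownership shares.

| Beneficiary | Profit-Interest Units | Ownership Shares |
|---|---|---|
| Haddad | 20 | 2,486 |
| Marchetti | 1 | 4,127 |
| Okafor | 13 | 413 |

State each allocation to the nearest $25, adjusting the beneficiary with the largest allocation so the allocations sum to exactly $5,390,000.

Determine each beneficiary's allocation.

Totals — profit-interest units 34, ownership shares 7,026.
Combined weights (60% profit-interest units + 40% ownership shares): Haddad 0.4945; Marchetti 0.2526; Okafor 0.2529.
Proportional shares: Haddad 2,665,207.48; Marchetti 1,361,529.83; Okafor 1,363,262.69.
Rounded to nearest $25: Haddad $2,665,200; Marchetti $1,361,525; Okafor $1,363,275. Sum = $5,390,000.
No rounding difference to absorb.

Haddad: $2,665,200 · Marchetti: $1,361,525 · Okafor: $1,363,275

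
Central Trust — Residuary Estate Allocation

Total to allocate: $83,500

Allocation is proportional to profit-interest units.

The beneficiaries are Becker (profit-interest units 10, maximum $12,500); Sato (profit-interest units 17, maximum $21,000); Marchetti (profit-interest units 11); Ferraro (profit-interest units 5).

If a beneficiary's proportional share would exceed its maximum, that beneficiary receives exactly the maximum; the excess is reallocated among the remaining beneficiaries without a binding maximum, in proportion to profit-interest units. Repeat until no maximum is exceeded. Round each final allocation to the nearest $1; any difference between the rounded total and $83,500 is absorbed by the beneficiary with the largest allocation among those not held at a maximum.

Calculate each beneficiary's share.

Profit-interest units total: 43.
Unconstrained shares: Becker 19,418.60; Sato 33,011.63; Marchetti 21,360.47; Ferraro 9,709.30.
Held at cap: Becker ($12,500), Sato ($21,000); balance $50,000 reallocated over remaining profit-interest units 16.
Remaining shares: Marchetti 34,375.00 → $34,375; Ferraro 15,625.00 → $15,625.

Becker: $12,500; Sato: $21,000; Marchetti: $34,375; Ferraro: $15,625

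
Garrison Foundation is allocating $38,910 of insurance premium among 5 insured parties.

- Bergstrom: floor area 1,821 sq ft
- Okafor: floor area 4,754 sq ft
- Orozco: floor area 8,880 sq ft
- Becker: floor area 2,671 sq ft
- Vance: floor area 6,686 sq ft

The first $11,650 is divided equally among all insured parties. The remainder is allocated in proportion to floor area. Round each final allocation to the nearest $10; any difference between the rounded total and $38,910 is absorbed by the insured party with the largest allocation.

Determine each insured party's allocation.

Bergstrom: $4,330; Okafor: $7,550; Orozco: $12,090; Becker: $5,260; Vance: $9,680

First tranche $11,650 split equally: $2,330 each.
Remainder $27,260 by floor area (total 24,812): Bergstrom 2,000.66 → $2,000; Okafor 5,223.04 → $5,220; Orozco 9,756.12 → $9,760; Becker 2,934.53 → $2,930; Vance 7,345.65 → $7,350.
Totals: Bergstrom $2,330 + $2,000 = $4,330; Okafor $2,330 + $5,220 = $7,550; Orozco $2,330 + $9,760 = $12,090; Becker $2,330 + $2,930 = $5,260; Vance $2,330 + $7,350 = $9,680.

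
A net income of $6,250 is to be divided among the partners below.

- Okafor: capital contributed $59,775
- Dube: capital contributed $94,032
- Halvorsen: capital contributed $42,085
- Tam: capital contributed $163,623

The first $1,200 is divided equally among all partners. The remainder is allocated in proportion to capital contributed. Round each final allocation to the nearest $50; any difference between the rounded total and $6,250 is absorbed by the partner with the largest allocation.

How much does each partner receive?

$1,200 shared equally gives $300 per partner.
Remainder $5,050 by capital contributed (total 359,515): Okafor 839.64 → $850; Dube 1,320.84 → $1,300; Halvorsen 591.16 → $600; Tam 2,298.36 → $2,300.
Totals: Okafor $300 + $850 = $1,150; Dube $300 + $1,300 = $1,600; Halvorsen $300 + $600 = $900; Tam $300 + $2,300 = $2,600.

Okafor: $1,150 · Dube: $1,600 · Halvorsen: $900 · Tam: $2,600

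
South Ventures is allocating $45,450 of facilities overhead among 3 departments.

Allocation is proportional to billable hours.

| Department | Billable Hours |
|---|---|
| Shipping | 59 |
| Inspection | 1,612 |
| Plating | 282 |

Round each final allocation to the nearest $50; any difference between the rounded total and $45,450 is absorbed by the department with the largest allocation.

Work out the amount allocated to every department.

Shipping: $1,350 · Inspection: $37,550 · Plating: $6,550

Billable hours total: 1,953.
Proportional shares: Shipping 59/1,953 × $45,450 = 1,373.04; Inspection 1,612/1,953 × $45,450 = 37,514.29; Plating 282/1,953 × $45,450 = 6,562.67.
After rounding ($50): Shipping $1,350; Inspection $37,500; Plating $6,550. Sum = $45,400.
Difference $45,450 − $45,400 = +$50 applied to largest allocation (Inspection): Inspection becomes $37,550.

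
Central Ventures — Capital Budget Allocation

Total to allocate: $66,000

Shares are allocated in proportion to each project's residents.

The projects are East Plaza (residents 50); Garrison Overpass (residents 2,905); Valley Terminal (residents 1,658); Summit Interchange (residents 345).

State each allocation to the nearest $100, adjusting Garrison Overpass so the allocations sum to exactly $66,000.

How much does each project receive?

Total residents = 4,958.
Raw shares: East Plaza 50/4,958 × $66,000 = 665.59; Garrison Overpass 2,905/4,958 × $66,000 = 38,670.84; Valley Terminal 1,658/4,958 × $66,000 = 22,071.00; Summit Interchange 345/4,958 × $66,000 = 4,592.58.
Rounded to nearest $100: East Plaza $700; Garrison Overpass $38,700; Valley Terminal $22,100; Summit Interchange $4,600. Sum = $66,100.
Difference $66,000 − $66,100 = −$100 applied to Garrison Overpass: Garrison Overpass becomes $38,600.

East Plaza: $700; Garrison Overpass: $38,600; Valley Terminal: $22,100; Summit Interchange: $4,600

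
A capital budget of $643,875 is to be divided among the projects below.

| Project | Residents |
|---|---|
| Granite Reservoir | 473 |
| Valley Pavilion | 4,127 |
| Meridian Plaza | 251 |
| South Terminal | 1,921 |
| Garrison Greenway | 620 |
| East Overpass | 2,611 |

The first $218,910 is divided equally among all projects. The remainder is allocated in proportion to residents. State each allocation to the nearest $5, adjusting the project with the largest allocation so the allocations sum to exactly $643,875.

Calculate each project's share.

Granite Reservoir: $56,580; Valley Pavilion: $211,815; Meridian Plaza: $47,150; South Terminal: $118,095; Garrison Greenway: $62,825; East Overpass: $147,410

Equal tier: $218,910 ÷ 6 = $36,485 apiece.
Remainder $424,965 by residents (total 10,003): Granite Reservoir 20,094.82 → $20,095; Valley Pavilion 175,330.46 → $175,330; Meridian Plaza 10,663.42 → $10,665; South Terminal 81,611.29 → $81,610; Garrison Greenway 26,339.93 → $26,340; East Overpass 110,925.08 → $110,925.
Totals: Granite Reservoir $36,485 + $20,095 = $56,580; Valley Pavilion $36,485 + $175,330 = $211,815; Meridian Plaza $36,485 + $10,665 = $47,150; South Terminal $36,485 + $81,610 = $118,095; Garrison Greenway $36,485 + $26,340 = $62,825; East Overpass $36,485 + $110,925 = $147,410.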